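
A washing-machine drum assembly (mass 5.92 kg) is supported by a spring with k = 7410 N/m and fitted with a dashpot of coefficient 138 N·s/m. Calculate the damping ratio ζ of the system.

ω_n = √(k/m) = √(7410/5.92) = 35.38 rad/s.
Critical damping c_c = 2√(k·m) = 2√(7410 × 5.92) = 418.9 N·s/m, so ζ = c/c_c = 138/418.9 = 0.3294.

0.329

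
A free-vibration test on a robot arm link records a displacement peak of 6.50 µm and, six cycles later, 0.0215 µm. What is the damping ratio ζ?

Logarithmic decrement δ = (1/n)·ln(x₀/x_n) = (1/6)·ln(6.50/0.0215) = (1/6)·ln(302.3) = 0.9519.
ζ = δ/√(4π² + δ²) = 0.9519/√(39.48 + 0.906) = 0.9519/6.355 = 0.1498.

0.150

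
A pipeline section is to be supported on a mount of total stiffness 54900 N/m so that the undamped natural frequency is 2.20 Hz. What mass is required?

287 kg

ω_n = 2πf_n = 2π × 2.20 = 13.82 rad/s.
m = k/ω_n² = 54900/13.82² = 54900/191.1 = 287.3 kg.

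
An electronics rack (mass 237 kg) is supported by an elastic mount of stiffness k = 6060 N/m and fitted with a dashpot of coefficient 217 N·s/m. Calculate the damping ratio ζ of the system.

ω_n = √(k/m) = √(6060/237) = 5.057 rad/s.
Critical damping c_c = 2√(k·m) = 2√(6060 × 237) = 2397 N·s/m, so ζ = c/c_c = 217/2397 = 0.09054.

0.0905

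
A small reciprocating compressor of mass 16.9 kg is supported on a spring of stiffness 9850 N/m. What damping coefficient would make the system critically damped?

816 N·s/m

c_c = 2√(k·m) = 2√(9850 × 16.9) = 2 × 408.0 = 816.0 N·s/m.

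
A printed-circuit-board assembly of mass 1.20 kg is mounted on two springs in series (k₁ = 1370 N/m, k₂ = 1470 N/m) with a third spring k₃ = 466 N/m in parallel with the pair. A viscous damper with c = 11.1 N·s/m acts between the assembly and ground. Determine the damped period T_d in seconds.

0.203 s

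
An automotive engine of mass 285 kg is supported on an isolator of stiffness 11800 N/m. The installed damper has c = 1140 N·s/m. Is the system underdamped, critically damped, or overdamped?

c_c = 2√(k·m) = 3668 N·s/m; ζ = c/c_c = 1140/3668 = 0.311.
Since ζ < 1 the system is underdamped.

underdamped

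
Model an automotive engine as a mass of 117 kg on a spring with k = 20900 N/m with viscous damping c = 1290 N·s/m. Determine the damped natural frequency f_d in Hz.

ω_n = √(k/m) = √(20900/117) = 13.37 rad/s.
Critical damping c_c = 2√(k·m) = 2√(20900 × 117) = 3127 N·s/m, so ζ = c/c_c = 1290/3127 = 0.4125.
ω_d = ω_n√(1 − ζ²) = 13.37 × √(1 − 0.170) = 12.18 rad/s.
f_d = ω_d/(2π) = 1.938 Hz.

1.94 Hz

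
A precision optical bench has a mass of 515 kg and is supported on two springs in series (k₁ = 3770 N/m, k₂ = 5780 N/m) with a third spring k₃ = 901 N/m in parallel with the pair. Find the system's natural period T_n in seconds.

2.53 s

Series pair: k_s = k₁k₂/(k₁+k₂) = (3770)(5780)/(3770 + 5780) = 2282 N/m. In parallel with k₃: k_eq = 2282 + 901 = 3183 N/m.
ω_n = √(k_eq/m) = √(3183/515) = √6.180 = 2.486 rad/s.
T_n = 2π/ω_n = 6.283/2.486 = 2.527 s.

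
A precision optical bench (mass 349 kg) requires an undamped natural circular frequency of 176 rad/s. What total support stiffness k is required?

k = m·ω_n² = 349 × 176.0² = 349 × 30980 = 10810000 N/m.

10800000 N/m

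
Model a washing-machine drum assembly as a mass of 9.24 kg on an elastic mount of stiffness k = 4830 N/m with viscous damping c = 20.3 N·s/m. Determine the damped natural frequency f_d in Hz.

ω_n = √(k/m) = √(4830/9.24) = 22.86 rad/s.
Critical damping c_c = 2√(k·m) = 2√(4830 × 9.24) = 422.5 N·s/m, so ζ = c/c_c = 20.3/422.5 = 0.04805.
ω_d = ω_n√(1 − ζ²) = 22.86 × √(1 − 0.00231) = 22.84 rad/s.
f_d = ω_d/(2π) = 3.635 Hz.

3.63 Hz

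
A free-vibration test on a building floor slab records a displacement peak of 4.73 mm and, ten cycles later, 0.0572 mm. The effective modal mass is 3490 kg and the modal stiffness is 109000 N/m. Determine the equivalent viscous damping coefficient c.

2730 N·s/m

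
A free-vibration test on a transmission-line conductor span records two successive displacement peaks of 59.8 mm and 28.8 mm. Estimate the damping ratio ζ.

Logarithmic decrement δ = (1/n)·ln(x₀/x_n) = (1/1)·ln(59.8/28.8) = (1/1)·ln(2.076) = 0.7306.
ζ = δ/√(4π² + δ²) = 0.7306/√(39.48 + 0.534) = 0.7306/6.326 = 0.1155.

0.116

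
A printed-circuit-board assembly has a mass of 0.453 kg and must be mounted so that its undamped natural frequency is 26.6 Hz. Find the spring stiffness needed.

ω_n = 2πf_n = 2π × 26.6 = 167.1 rad/s.
k = m·ω_n² = 0.453 × 167.1² = 0.453 × 27930 = 12650 N/m.

12700 N/m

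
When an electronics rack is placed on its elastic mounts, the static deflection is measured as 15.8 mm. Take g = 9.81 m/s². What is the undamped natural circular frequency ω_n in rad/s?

24.9 rad/s

ω_n = √(g/δ_st) = √(9.81/0.0158) = √620.9 = 24.92 rad/s.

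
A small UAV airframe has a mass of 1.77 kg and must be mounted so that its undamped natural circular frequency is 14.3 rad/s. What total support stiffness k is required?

k = m·ω_n² = 1.77 × 14.30² = 1.77 × 204.5 = 361.9 N/m.

362 N/m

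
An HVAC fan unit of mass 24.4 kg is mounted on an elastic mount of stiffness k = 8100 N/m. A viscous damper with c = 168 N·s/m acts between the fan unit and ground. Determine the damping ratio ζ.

0.189

ω_n = √(k/m) = √(8100/24.4) = 18.22 rad/s.
Critical damping c_c = 2√(k·m) = 2√(8100 × 24.4) = 889.1 N·s/m, so ζ = c/c_c = 168/889.1 = 0.1889.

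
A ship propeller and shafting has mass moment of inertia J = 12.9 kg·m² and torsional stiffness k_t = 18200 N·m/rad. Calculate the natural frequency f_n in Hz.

5.98 Hz

ω_n = √(k_t/J) = √(18200/12.9) = √1411 = 37.56 rad/s.
f_n = ω_n/(2π) = 37.56/6.283 = 5.978 Hz.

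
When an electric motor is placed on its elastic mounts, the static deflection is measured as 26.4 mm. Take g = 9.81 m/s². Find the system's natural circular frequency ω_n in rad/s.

ω_n = √(g/δ_st) = √(9.81/0.0264) = √371.6 = 19.28 rad/s.

19.3 rad/s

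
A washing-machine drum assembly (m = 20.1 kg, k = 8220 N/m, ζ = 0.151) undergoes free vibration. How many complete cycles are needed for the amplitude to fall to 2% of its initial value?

5 cycles

Logarithmic decrement δ = 2πζ/√(1 − ζ²) = 2π × 0.1510/√(1 − 0.0228) = 0.9598.
x_n/x₀ = e^(−nδ) ≤ 0.02; take ln: n ≥ ln(1/0.02)/δ = 3.912/0.9598 = 4.076.
So 5 complete cycles are required.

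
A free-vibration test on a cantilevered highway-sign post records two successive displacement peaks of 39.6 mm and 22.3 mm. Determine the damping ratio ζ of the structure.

Logarithmic decrement δ = (1/n)·ln(x₀/x_n) = (1/1)·ln(39.6/22.3) = (1/1)·ln(1.776) = 0.5742.
ζ = δ/√(4π² + δ²) = 0.5742/√(39.48 + 0.330) = 0.5742/6.309 = 0.09101.

0.0910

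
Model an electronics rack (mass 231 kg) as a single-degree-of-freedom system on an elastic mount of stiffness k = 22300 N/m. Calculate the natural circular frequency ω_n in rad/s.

ω_n = √(k/m) = √(22300/231) = √96.54 = 9.825 rad/s.

9.83 rad/s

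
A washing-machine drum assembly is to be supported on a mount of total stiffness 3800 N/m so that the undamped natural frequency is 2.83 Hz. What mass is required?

ω_n = 2πf_n = 2π × 2.83 = 17.78 rad/s.
m = k/ω_n² = 3800/17.78² = 3800/316.2 = 12.02 kg.

12.0 kg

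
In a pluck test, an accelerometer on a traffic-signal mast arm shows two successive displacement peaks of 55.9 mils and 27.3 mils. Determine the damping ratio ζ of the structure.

Logarithmic decrement δ = (1/n)·ln(x₀/x_n) = (1/1)·ln(55.9/27.3) = (1/1)·ln(2.048) = 0.7167.
ζ = δ/√(4π² + δ²) = 0.7167/√(39.48 + 0.514) = 0.7167/6.324 = 0.1133.

0.113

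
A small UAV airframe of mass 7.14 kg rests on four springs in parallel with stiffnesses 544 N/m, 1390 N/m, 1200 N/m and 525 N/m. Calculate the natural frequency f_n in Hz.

3.60 Hz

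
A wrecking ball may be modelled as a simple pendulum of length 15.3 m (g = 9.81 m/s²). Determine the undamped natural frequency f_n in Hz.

0.127 Hz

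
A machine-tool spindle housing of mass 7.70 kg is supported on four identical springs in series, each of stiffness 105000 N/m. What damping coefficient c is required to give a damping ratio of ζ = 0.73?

656 N·s/m

Series springs: 1/k_eq = 4/105000, so k_eq = 105000/4 = 26250 N/m.
c_c = 2√(k_eq·m) = 2√(26250 × 7.70) = 899.2 N·s/m.
c = ζ·c_c = 0.73 × 899.2 = 656.4 N·s/m.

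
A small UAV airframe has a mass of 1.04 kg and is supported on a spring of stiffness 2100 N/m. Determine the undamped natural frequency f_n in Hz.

ω_n = √(k/m) = √(2100/1.04) = √2019 = 44.94 rad/s.
f_n = ω_n/(2π) = 44.94/6.283 = 7.152 Hz.

7.15 Hz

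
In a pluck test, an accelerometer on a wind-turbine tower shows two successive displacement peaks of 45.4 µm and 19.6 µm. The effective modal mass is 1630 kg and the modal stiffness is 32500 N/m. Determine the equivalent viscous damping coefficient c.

1930 N·s/m

Logarithmic decrement δ = (1/n)·ln(x₀/x_n) = (1/1)·ln(45.4/19.6) = (1/1)·ln(2.316) = 0.8400.
ζ = δ/√(4π² + δ²) = 0.8400/√(39.48 + 0.706) = 0.8400/6.339 = 0.1325.
c = ζ · 2√(km) = 0.1325 × 2√(32500 × 1630) = 0.1325 × 14560 = 1929 N·s/m.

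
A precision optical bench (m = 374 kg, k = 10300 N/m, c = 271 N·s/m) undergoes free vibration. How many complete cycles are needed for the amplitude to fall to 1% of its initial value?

11 cycles

ζ = c/(2√(km)) = 271/(2√(10300 × 374)) = 271/3925 = 0.06904.
Logarithmic decrement δ = 2πζ/√(1 − ζ²) = 2π × 0.06904/√(1 − 0.00477) = 0.4348.
x_n/x₀ = e^(−nδ) ≤ 0.01; take ln: n ≥ ln(1/0.01)/δ = 4.605/0.4348 = 10.59.
So 11 complete cycles are required.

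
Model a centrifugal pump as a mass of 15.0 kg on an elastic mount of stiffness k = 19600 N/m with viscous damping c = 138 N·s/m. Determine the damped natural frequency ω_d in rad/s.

ω_n = √(k/m) = √(19600/15.0) = 36.15 rad/s.
Critical damping c_c = 2√(k·m) = 2√(19600 × 15.0) = 1084 N·s/m, so ζ = c/c_c = 138/1084 = 0.1273.
ω_d = ω_n√(1 − ζ²) = 36.15 × √(1 − 0.0162) = 35.85 rad/s.

35.9 rad/s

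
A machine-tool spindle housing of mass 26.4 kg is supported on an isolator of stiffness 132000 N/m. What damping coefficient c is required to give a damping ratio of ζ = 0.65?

c_c = 2√(k·m) = 2√(132000 × 26.4) = 3734 N·s/m.
c = ζ·c_c = 0.65 × 3734 = 2427 N·s/m.

2430 N·s/m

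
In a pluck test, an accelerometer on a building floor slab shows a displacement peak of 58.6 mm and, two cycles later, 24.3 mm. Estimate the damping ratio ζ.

0.0699

Logarithmic decrement δ = (1/n)·ln(x₀/x_n) = (1/2)·ln(58.6/24.3) = (1/2)·ln(2.412) = 0.4401.
ζ = δ/√(4π² + δ²) = 0.4401/√(39.48 + 0.194) = 0.4401/6.299 = 0.06988.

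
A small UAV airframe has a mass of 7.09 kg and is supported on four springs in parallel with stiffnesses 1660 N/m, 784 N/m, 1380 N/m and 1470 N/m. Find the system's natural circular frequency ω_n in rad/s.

27.3 rad/s

Parallel springs add: k_eq = 1660 + 784 + 1380 + 1470 = 5294 N/m.
ω_n = √(k_eq/m) = √(5294/7.09) = √746.7 = 27.33 rad/s.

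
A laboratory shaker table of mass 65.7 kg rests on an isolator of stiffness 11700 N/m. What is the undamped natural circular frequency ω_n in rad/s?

ω_n = √(k/m) = √(11700/65.7) = √178.1 = 13.34 rad/s.

13.3 rad/s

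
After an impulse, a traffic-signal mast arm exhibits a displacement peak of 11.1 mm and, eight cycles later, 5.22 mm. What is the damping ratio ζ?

0.0150

Logarithmic decrement δ = (1/n)·ln(x₀/x_n) = (1/8)·ln(11.1/5.22) = (1/8)·ln(2.126) = 0.09431.
ζ = δ/√(4π² + δ²) = 0.09431/√(39.48 + 0.00889) = 0.09431/6.284 = 0.01501.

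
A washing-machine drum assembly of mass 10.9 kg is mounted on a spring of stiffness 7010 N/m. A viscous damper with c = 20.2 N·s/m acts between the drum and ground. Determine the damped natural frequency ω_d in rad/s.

ω_n = √(k/m) = √(7010/10.9) = 25.36 rad/s.
Critical damping c_c = 2√(k·m) = 2√(7010 × 10.9) = 552.8 N·s/m, so ζ = c/c_c = 20.2/552.8 = 0.03654.
ω_d = ω_n√(1 − ζ²) = 25.36 × √(1 − 0.00134) = 25.34 rad/s.

25.3 rad/s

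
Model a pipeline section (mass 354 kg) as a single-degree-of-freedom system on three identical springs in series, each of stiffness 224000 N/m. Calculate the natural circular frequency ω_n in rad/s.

14.5 rad/s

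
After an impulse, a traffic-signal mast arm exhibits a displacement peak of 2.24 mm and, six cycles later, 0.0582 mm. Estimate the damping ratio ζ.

Logarithmic decrement δ = (1/n)·ln(x₀/x_n) = (1/6)·ln(2.24/0.0582) = (1/6)·ln(38.49) = 0.6084.
ζ = δ/√(4π² + δ²) = 0.6084/√(39.48 + 0.370) = 0.6084/6.313 = 0.09638.

0.0964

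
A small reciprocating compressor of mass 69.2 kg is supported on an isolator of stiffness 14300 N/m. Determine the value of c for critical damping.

c_c = 2√(k·m) = 2√(14300 × 69.2) = 2 × 994.8 = 1990 N·s/m.

1990 N·s/m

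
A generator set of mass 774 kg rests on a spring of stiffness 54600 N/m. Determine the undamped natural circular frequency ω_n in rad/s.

ω_n = √(k/m) = √(54600/774) = √70.54 = 8.399 rad/s.

8.40 rad/s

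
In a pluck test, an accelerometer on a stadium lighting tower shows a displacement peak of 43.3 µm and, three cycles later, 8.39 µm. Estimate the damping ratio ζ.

0.0867

Logarithmic decrement δ = (1/n)·ln(x₀/x_n) = (1/3)·ln(43.3/8.39) = (1/3)·ln(5.161) = 0.5470.
ζ = δ/√(4π² + δ²) = 0.5470/√(39.48 + 0.299) = 0.5470/6.307 = 0.08674.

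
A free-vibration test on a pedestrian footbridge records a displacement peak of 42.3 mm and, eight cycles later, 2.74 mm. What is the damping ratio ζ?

0.0544

Logarithmic decrement δ = (1/n)·ln(x₀/x_n) = (1/8)·ln(42.3/2.74) = (1/8)·ln(15.44) = 0.3421.
ζ = δ/√(4π² + δ²) = 0.3421/√(39.48 + 0.117) = 0.3421/6.292 = 0.05437.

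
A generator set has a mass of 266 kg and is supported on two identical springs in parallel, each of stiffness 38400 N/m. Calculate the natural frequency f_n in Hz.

Parallel springs add: k_eq = 2 × 38400 = 76800 N/m.
ω_n = √(k_eq/m) = √(76800/266) = √288.7 = 16.99 rad/s.
f_n = ω_n/(2π) = 16.99/6.283 = 2.704 Hz.

2.70 Hz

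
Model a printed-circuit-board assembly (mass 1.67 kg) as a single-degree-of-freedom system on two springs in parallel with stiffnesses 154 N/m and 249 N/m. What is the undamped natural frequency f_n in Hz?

Parallel springs add: k_eq = 154 + 249 = 403.0 N/m.
ω_n = √(k_eq/m) = √(403.0/1.67) = √241.3 = 15.53 rad/s.
f_n = ω_n/(2π) = 15.53/6.283 = 2.472 Hz.

2.47 Hz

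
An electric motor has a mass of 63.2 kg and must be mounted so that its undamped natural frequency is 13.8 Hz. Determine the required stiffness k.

ω_n = 2πf_n = 2π × 13.8 = 86.71 rad/s.
k = m·ω_n² = 63.2 × 86.71² = 63.2 × 7518 = 475200 N/m.

475000 N/m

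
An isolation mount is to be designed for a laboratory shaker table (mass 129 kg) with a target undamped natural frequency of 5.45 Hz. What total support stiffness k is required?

151000 N/m

ω_n = 2πf_n = 2π × 5.45 = 34.24 rad/s.
k = m·ω_n² = 129 × 34.24² = 129 × 1173 = 151300 N/m.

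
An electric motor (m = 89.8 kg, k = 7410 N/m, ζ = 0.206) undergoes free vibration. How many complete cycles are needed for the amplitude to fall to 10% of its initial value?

Logarithmic decrement δ = 2πζ/√(1 − ζ²) = 2π × 0.2060/√(1 − 0.0424) = 1.323.
x_n/x₀ = e^(−nδ) ≤ 0.1; take ln: n ≥ ln(1/0.1)/δ = 2.303/1.323 = 1.741.
So 2 complete cycles are required.

2 cycles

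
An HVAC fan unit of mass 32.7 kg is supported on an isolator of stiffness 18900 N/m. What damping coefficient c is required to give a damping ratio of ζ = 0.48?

c_c = 2√(k·m) = 2√(18900 × 32.7) = 1572 N·s/m.
c = ζ·c_c = 0.48 × 1572 = 754.7 N·s/m.

755 N·s/m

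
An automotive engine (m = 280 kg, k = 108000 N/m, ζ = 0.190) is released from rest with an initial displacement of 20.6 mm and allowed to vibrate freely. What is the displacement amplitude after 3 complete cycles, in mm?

Logarithmic decrement δ = 2πζ/√(1 − ζ²) = 2π × 0.1900/√(1 − 0.0361) = 1.216.
After n cycles, x_n/x₀ = e^(−nδ), so x_3 = 20.6 × e^(−3 × 1.216) = 20.6 × 0.02605 = 0.5366 mm.

0.537 mm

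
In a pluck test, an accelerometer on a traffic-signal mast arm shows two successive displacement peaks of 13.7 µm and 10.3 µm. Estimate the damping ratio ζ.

Logarithmic decrement δ = (1/n)·ln(x₀/x_n) = (1/1)·ln(13.7/10.3) = (1/1)·ln(1.330) = 0.2853.
ζ = δ/√(4π² + δ²) = 0.2853/√(39.48 + 0.0814) = 0.2853/6.290 = 0.04535.

0.0454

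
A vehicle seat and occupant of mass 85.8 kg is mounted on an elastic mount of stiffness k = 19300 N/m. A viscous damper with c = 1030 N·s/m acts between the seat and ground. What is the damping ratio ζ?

0.400

ω_n = √(k/m) = √(19300/85.8) = 15.00 rad/s.
Critical damping c_c = 2√(k·m) = 2√(19300 × 85.8) = 2574 N·s/m, so ζ = c/c_c = 1030/2574 = 0.4002.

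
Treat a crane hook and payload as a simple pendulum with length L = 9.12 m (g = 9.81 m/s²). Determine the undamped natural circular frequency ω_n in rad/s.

1.04 rad/s

For a simple pendulum ω_n = √(g/L) = √(9.81/9.12) = √1.076 = 1.037 rad/s.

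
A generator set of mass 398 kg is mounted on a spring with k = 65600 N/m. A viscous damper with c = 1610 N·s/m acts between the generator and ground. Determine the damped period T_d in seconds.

ω_n = √(k/m) = √(65600/398) = 12.84 rad/s.
Critical damping c_c = 2√(k·m) = 2√(65600 × 398) = 10220 N·s/m, so ζ = c/c_c = 1610/10220 = 0.1575.
ω_d = ω_n√(1 − ζ²) = 12.84 × √(1 − 0.0248) = 12.68 rad/s.
T_d = 2π/ω_d = 0.4956 s.

0.496 s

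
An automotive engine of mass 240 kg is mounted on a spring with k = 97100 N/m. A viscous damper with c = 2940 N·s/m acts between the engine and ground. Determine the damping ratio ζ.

ω_n = √(k/m) = √(97100/240) = 20.11 rad/s.
Critical damping c_c = 2√(k·m) = 2√(97100 × 240) = 9655 N·s/m, so ζ = c/c_c = 2940/9655 = 0.3045.

0.305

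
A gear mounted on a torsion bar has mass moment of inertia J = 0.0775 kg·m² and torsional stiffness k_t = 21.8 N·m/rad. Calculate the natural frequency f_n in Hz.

2.67 Hz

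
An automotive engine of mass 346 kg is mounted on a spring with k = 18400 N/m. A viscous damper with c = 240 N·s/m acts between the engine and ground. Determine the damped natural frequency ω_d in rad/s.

ω_n = √(k/m) = √(18400/346) = 7.292 rad/s.
Critical damping c_c = 2√(k·m) = 2√(18400 × 346) = 5046 N·s/m, so ζ = c/c_c = 240/5046 = 0.04756.
ω_d = ω_n√(1 − ζ²) = 7.292 × √(1 − 0.00226) = 7.284 rad/s.

7.28 rad/s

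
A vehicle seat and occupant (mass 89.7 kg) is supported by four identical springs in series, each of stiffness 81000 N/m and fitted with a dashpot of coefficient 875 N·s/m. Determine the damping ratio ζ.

Series springs: 1/k_eq = 4/81000, so k_eq = 81000/4 = 20250 N/m.
ω_n = √(k_eq/m) = √(20250/89.7) = 15.03 rad/s.
Critical damping c_c = 2√(k_eq·m) = 2√(20250 × 89.7) = 2695 N·s/m, so ζ = c/c_c = 875/2695 = 0.3246.

0.325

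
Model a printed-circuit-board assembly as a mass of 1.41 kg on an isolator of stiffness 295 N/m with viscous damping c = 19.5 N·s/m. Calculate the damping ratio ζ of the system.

0.478

ω_n = √(k/m) = √(295.0/1.41) = 14.46 rad/s.
Critical damping c_c = 2√(k·m) = 2√(295.0 × 1.41) = 40.79 N·s/m, so ζ = c/c_c = 19.5/40.79 = 0.4781.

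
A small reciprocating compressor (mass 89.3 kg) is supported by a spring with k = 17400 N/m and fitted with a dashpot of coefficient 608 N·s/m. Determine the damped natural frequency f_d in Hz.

ω_n = √(k/m) = √(17400/89.3) = 13.96 rad/s.
Critical damping c_c = 2√(k·m) = 2√(17400 × 89.3) = 2493 N·s/m, so ζ = c/c_c = 608/2493 = 0.2439.
ω_d = ω_n√(1 − ζ²) = 13.96 × √(1 − 0.0595) = 13.54 rad/s.
f_d = ω_d/(2π) = 2.155 Hz.

2.15 Hz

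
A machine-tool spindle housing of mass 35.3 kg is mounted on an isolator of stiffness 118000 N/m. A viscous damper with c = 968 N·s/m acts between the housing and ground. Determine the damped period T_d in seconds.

ω_n = √(k/m) = √(118000/35.3) = 57.82 rad/s.
Critical damping c_c = 2√(k·m) = 2√(118000 × 35.3) = 4082 N·s/m, so ζ = c/c_c = 968/4082 = 0.2371.
ω_d = ω_n√(1 − ζ²) = 57.82 × √(1 − 0.0562) = 56.17 rad/s.
T_d = 2π/ω_d = 0.1119 s.

0.112 s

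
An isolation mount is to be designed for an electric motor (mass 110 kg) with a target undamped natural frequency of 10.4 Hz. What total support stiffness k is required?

470000 N/m

ω_n = 2πf_n = 2π × 10.4 = 65.35 rad/s.
k = m·ω_n² = 110 × 65.35² = 110 × 4270 = 469700 N/m.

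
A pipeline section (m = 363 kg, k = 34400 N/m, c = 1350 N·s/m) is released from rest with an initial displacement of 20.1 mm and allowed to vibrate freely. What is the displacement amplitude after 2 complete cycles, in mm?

1.74 mm

ζ = c/(2√(km)) = 1350/(2√(34400 × 363)) = 1350/7067 = 0.1910.
Logarithmic decrement δ = 2πζ/√(1 − ζ²) = 2π × 0.1910/√(1 − 0.0365) = 1.223.
After n cycles, x_n/x₀ = e^(−nδ), so x_2 = 20.1 × e^(−2 × 1.223) = 20.1 × 0.08669 = 1.742 mm.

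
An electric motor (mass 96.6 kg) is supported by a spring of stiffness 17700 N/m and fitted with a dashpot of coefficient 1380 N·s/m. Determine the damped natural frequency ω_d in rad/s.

ω_n = √(k/m) = √(17700/96.6) = 13.54 rad/s.
Critical damping c_c = 2√(k·m) = 2√(17700 × 96.6) = 2615 N·s/m, so ζ = c/c_c = 1380/2615 = 0.5277.
ω_d = ω_n√(1 − ζ²) = 13.54 × √(1 − 0.278) = 11.50 rad/s.

11.5 rad/s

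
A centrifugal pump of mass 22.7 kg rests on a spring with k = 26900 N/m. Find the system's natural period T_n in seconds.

0.183 s

ω_n = √(k/m) = √(26900/22.7) = √1185 = 34.42 rad/s.
T_n = 2π/ω_n = 6.283/34.42 = 0.1825 s.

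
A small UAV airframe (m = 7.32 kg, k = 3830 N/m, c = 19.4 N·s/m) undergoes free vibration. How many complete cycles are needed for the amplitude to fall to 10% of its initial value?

7 cycles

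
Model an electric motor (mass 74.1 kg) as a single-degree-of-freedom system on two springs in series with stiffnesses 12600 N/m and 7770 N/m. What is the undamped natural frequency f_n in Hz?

1.28 Hz

Series springs: 1/k_eq = 1/12600 + 1/7770 = 0.0002081, so k_eq = 4806 N/m.
ω_n = √(k_eq/m) = √(4806/74.1) = √64.86 = 8.054 rad/s.
f_n = ω_n/(2π) = 8.054/6.283 = 1.282 Hz.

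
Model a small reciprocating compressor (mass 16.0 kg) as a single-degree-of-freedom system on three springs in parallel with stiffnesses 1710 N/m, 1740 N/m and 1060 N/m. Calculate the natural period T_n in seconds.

Parallel springs add: k_eq = 1710 + 1740 + 1060 = 4510 N/m.
ω_n = √(k_eq/m) = √(4510/16.0) = √281.9 = 16.79 rad/s.
T_n = 2π/ω_n = 6.283/16.79 = 0.3742 s.

0.374 s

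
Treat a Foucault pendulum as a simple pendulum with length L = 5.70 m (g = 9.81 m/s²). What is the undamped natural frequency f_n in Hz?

0.209 Hz

For a simple pendulum ω_n = √(g/L) = √(9.81/5.70) = √1.721 = 1.312 rad/s.
f_n = ω_n/(2π) = 1.312/6.283 = 0.2088 Hz.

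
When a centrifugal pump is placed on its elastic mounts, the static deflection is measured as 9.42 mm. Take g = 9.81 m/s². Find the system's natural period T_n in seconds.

0.195 s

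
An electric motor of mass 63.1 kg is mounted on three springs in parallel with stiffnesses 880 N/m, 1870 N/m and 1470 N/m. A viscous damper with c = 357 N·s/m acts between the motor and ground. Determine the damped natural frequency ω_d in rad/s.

7.67 rad/s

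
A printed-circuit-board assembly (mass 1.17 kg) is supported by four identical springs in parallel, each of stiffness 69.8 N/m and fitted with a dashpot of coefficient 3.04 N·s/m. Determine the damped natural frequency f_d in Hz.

2.45 Hz

Parallel springs add: k_eq = 4 × 69.8 = 279.2 N/m.
ω_n = √(k_eq/m) = √(279.2/1.17) = 15.45 rad/s.
Critical damping c_c = 2√(k_eq·m) = 2√(279.2 × 1.17) = 36.15 N·s/m, so ζ = c/c_c = 3.04/36.15 = 0.08410.
ω_d = ω_n√(1 − ζ²) = 15.45 × √(1 − 0.00707) = 15.39 rad/s.
f_d = ω_d/(2π) = 2.450 Hz.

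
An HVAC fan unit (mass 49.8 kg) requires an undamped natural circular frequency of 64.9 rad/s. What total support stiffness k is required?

k = m·ω_n² = 49.8 × 64.90² = 49.8 × 4212 = 209800 N/m.

210000 N/m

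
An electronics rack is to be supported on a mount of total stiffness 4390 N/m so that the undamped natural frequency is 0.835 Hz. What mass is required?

ω_n = 2πf_n = 2π × 0.835 = 5.246 rad/s.
m = k/ω_n² = 4390/5.246² = 4390/27.53 = 159.5 kg.

159 kg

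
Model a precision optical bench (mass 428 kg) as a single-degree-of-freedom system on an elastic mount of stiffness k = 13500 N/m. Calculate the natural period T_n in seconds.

1.12 s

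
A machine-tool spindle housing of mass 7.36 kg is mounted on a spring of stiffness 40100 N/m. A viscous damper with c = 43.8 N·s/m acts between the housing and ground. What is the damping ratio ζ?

ω_n = √(k/m) = √(40100/7.36) = 73.81 rad/s.
Critical damping c_c = 2√(k·m) = 2√(40100 × 7.36) = 1087 N·s/m, so ζ = c/c_c = 43.8/1087 = 0.04031.

0.0403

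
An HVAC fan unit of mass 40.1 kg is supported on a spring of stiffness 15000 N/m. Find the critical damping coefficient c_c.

1550 N·s/m

c_c = 2√(k·m) = 2√(15000 × 40.1) = 2 × 775.6 = 1551 N·s/m.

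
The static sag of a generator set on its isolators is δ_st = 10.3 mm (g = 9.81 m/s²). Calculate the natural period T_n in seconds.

0.204 s

ω_n = √(g/δ_st) = √(9.81/0.0103) = √952.4 = 30.86 rad/s.
T_n = 2π/ω_n = 6.283/30.86 = 0.2036 s.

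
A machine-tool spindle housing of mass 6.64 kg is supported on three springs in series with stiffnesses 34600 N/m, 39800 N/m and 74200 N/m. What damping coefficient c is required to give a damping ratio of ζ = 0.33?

207 N·s/m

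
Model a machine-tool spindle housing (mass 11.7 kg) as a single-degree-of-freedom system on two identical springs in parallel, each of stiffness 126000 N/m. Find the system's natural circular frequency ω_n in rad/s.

147 rad/s

Parallel springs add: k_eq = 2 × 126000 = 252000 N/m.
ω_n = √(k_eq/m) = √(252000/11.7) = √21540 = 146.8 rad/s.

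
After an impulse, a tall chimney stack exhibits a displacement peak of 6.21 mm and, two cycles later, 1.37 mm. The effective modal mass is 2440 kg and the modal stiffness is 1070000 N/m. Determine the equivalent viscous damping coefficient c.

12200 N·s/m

Logarithmic decrement δ = (1/n)·ln(x₀/x_n) = (1/2)·ln(6.21/1.37) = (1/2)·ln(4.533) = 0.7557.
ζ = δ/√(4π² + δ²) = 0.7557/√(39.48 + 0.571) = 0.7557/6.328 = 0.1194.
c = ζ · 2√(km) = 0.1194 × 2√(1070000 × 2440) = 0.1194 × 102200 = 12200 N·s/m.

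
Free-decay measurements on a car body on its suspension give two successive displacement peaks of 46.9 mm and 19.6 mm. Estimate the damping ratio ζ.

0.138

Logarithmic decrement δ = (1/n)·ln(x₀/x_n) = (1/1)·ln(46.9/19.6) = (1/1)·ln(2.393) = 0.8725.
ζ = δ/√(4π² + δ²) = 0.8725/√(39.48 + 0.761) = 0.8725/6.343 = 0.1375.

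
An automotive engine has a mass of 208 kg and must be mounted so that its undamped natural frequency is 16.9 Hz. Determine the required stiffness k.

2350000 N/m

ω_n = 2πf_n = 2π × 16.9 = 106.2 rad/s.
k = m·ω_n² = 208 × 106.2² = 208 × 11280 = 2345000 N/m.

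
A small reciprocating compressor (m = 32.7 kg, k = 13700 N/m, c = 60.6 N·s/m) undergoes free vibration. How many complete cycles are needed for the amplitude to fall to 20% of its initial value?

6 cycles

ζ = c/(2√(km)) = 60.6/(2√(13700 × 32.7)) = 60.6/1339 = 0.04527.
Logarithmic decrement δ = 2πζ/√(1 − ζ²) = 2π × 0.04527/√(1 − 0.00205) = 0.2847.
x_n/x₀ = e^(−nδ) ≤ 0.2; take ln: n ≥ ln(1/0.2)/δ = 1.609/0.2847 = 5.652.
So 6 complete cycles are required.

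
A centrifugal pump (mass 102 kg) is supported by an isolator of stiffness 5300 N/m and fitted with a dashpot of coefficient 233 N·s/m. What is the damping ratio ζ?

ω_n = √(k/m) = √(5300/102) = 7.208 rad/s.
Critical damping c_c = 2√(k·m) = 2√(5300 × 102) = 1471 N·s/m, so ζ = c/c_c = 233/1471 = 0.1584.

0.158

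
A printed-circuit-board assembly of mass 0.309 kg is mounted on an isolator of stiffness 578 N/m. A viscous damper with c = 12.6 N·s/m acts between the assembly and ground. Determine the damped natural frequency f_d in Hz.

6.07 Hz

ω_n = √(k/m) = √(578.0/0.309) = 43.25 rad/s.
Critical damping c_c = 2√(k·m) = 2√(578.0 × 0.309) = 26.73 N·s/m, so ζ = c/c_c = 12.6/26.73 = 0.4714.
ω_d = ω_n√(1 − ζ²) = 43.25 × √(1 − 0.222) = 38.14 rad/s.
f_d = ω_d/(2π) = 6.071 Hz.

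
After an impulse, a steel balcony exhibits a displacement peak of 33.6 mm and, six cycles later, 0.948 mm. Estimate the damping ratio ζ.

0.0942

Logarithmic decrement δ = (1/n)·ln(x₀/x_n) = (1/6)·ln(33.6/0.948) = (1/6)·ln(35.44) = 0.5947.
ζ = δ/√(4π² + δ²) = 0.5947/√(39.48 + 0.354) = 0.5947/6.311 = 0.09422.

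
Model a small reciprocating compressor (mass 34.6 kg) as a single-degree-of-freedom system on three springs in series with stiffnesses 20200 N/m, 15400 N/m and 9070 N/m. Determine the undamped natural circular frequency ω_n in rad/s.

11.3 rad/s

Series springs: 1/k_eq = 1/20200 + 1/15400 + 1/9070 = 0.0002247, so k_eq = 4451 N/m.
ω_n = √(k_eq/m) = √(4451/34.6) = √128.6 = 11.34 rad/s.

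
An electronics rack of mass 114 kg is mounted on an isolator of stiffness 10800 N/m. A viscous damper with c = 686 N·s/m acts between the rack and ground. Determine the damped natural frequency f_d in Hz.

1.47 Hz

ω_n = √(k/m) = √(10800/114) = 9.733 rad/s.
Critical damping c_c = 2√(k·m) = 2√(10800 × 114) = 2219 N·s/m, so ζ = c/c_c = 686/2219 = 0.3091.
ω_d = ω_n√(1 − ζ²) = 9.733 × √(1 − 0.0956) = 9.257 rad/s.
f_d = ω_d/(2π) = 1.473 Hz.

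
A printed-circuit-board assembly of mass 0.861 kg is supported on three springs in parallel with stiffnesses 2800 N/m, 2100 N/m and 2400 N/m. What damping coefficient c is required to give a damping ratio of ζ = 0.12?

Parallel springs add: k_eq = 2800 + 2100 + 2400 = 7300 N/m.
c_c = 2√(k_eq·m) = 2√(7300 × 0.861) = 158.6 N·s/m.
c = ζ·c_c = 0.12 × 158.6 = 19.03 N·s/m.

19.0 N·s/m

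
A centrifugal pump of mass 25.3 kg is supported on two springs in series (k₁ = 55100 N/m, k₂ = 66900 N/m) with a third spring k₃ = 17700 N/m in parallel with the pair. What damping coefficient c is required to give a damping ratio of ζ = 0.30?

661 N·s/m

Series pair: k_s = k₁k₂/(k₁+k₂) = (55100)(66900)/(55100 + 66900) = 30210 N/m. In parallel with k₃: k_eq = 30210 + 17700 = 47910 N/m.
c_c = 2√(k_eq·m) = 2√(47910 × 25.3) = 2202 N·s/m.
c = ζ·c_c = 0.30 × 2202 = 660.6 N·s/m.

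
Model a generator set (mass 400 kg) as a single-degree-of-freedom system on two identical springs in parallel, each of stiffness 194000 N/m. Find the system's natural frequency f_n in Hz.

4.96 Hz

Parallel springs add: k_eq = 2 × 194000 = 388000 N/m.
ω_n = √(k_eq/m) = √(388000/400) = √970.0 = 31.14 rad/s.
f_n = ω_n/(2π) = 31.14/6.283 = 4.957 Hz.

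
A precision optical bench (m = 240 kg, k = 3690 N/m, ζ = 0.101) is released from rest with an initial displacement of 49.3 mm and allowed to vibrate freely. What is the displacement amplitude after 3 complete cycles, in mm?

Logarithmic decrement δ = 2πζ/√(1 − ζ²) = 2π × 0.1010/√(1 − 0.0102) = 0.6379.
After n cycles, x_n/x₀ = e^(−nδ), so x_3 = 49.3 × e^(−3 × 0.6379) = 49.3 × 0.1475 = 7.274 mm.

7.27 mm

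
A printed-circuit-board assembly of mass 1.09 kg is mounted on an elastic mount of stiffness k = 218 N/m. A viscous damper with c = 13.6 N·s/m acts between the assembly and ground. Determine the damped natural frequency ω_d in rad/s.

ω_n = √(k/m) = √(218.0/1.09) = 14.14 rad/s.
Critical damping c_c = 2√(k·m) = 2√(218.0 × 1.09) = 30.83 N·s/m, so ζ = c/c_c = 13.6/30.83 = 0.4411.
ω_d = ω_n√(1 − ζ²) = 14.14 × √(1 − 0.195) = 12.69 rad/s.

12.7 rad/s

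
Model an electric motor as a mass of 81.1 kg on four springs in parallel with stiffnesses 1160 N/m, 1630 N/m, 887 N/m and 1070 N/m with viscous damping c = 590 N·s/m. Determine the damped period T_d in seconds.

Parallel springs add: k_eq = 1160 + 1630 + 887 + 1070 = 4747 N/m.
ω_n = √(k_eq/m) = √(4747/81.1) = 7.651 rad/s.
Critical damping c_c = 2√(k_eq·m) = 2√(4747 × 81.1) = 1241 N·s/m, so ζ = c/c_c = 590/1241 = 0.4754.
ω_d = ω_n√(1 − ζ²) = 7.651 × √(1 − 0.226) = 6.731 rad/s.
T_d = 2π/ω_d = 0.9335 s.

0.934 s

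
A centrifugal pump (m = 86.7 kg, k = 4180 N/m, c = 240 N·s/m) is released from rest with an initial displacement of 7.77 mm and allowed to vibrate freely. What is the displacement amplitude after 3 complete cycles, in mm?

0.168 mm

ζ = c/(2√(km)) = 240/(2√(4180 × 86.7)) = 240/1204 = 0.1993.
Logarithmic decrement δ = 2πζ/√(1 − ζ²) = 2π × 0.1993/√(1 − 0.0397) = 1.278.
After n cycles, x_n/x₀ = e^(−nδ), so x_3 = 7.77 × e^(−3 × 1.278) = 7.77 × 0.02162 = 0.1680 mm.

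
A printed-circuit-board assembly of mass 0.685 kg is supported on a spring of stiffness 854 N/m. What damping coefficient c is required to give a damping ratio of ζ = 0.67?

c_c = 2√(k·m) = 2√(854.0 × 0.685) = 48.37 N·s/m.
c = ζ·c_c = 0.67 × 48.37 = 32.41 N·s/m.

32.4 N·s/m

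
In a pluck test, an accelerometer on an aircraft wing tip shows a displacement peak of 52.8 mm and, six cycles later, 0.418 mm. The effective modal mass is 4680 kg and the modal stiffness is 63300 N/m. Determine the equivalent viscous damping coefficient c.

4380 N·s/m

Logarithmic decrement δ = (1/n)·ln(x₀/x_n) = (1/6)·ln(52.8/0.418) = (1/6)·ln(126.3) = 0.8065.
ζ = δ/√(4π² + δ²) = 0.8065/√(39.48 + 0.650) = 0.8065/6.335 = 0.1273.
c = ζ · 2√(km) = 0.1273 × 2√(63300 × 4680) = 0.1273 × 34420 = 4382 N·s/m.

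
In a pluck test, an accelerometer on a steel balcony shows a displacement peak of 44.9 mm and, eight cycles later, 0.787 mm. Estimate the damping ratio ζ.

0.0802

Logarithmic decrement δ = (1/n)·ln(x₀/x_n) = (1/8)·ln(44.9/0.787) = (1/8)·ln(57.05) = 0.5055.
ζ = δ/√(4π² + δ²) = 0.5055/√(39.48 + 0.256) = 0.5055/6.303 = 0.08019.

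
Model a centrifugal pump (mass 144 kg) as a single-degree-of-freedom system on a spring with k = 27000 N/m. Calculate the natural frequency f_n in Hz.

2.18 Hz

ω_n = √(k/m) = √(27000/144) = √187.5 = 13.69 rad/s.
f_n = ω_n/(2π) = 13.69/6.283 = 2.179 Hz.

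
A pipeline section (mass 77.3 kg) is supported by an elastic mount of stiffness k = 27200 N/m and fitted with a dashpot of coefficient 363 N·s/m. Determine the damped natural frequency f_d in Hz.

ω_n = √(k/m) = √(27200/77.3) = 18.76 rad/s.
Critical damping c_c = 2√(k·m) = 2√(27200 × 77.3) = 2900 N·s/m, so ζ = c/c_c = 363/2900 = 0.1252.
ω_d = ω_n√(1 − ζ²) = 18.76 × √(1 − 0.0157) = 18.61 rad/s.
f_d = ω_d/(2π) = 2.962 Hz.

2.96 Hz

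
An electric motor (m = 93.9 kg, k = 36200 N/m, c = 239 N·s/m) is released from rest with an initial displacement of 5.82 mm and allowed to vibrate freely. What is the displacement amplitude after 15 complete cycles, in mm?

0.0128 mm

ζ = c/(2√(km)) = 239/(2√(36200 × 93.9)) = 239/3687 = 0.06482.
Logarithmic decrement δ = 2πζ/√(1 − ζ²) = 2π × 0.06482/√(1 − 0.00420) = 0.4081.
After n cycles, x_n/x₀ = e^(−nδ), so x_15 = 5.82 × e^(−15 × 0.4081) = 5.82 × 0.002195 = 0.01277 mm.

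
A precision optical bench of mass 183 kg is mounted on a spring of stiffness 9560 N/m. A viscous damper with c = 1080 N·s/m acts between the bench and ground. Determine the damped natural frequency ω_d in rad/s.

ω_n = √(k/m) = √(9560/183) = 7.228 rad/s.
Critical damping c_c = 2√(k·m) = 2√(9560 × 183) = 2645 N·s/m, so ζ = c/c_c = 1080/2645 = 0.4083.
ω_d = ω_n√(1 − ζ²) = 7.228 × √(1 − 0.167) = 6.598 rad/s.

6.60 rad/s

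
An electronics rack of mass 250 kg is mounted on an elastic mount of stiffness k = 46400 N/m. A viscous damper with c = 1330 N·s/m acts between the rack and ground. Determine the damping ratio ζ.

ω_n = √(k/m) = √(46400/250) = 13.62 rad/s.
Critical damping c_c = 2√(k·m) = 2√(46400 × 250) = 6812 N·s/m, so ζ = c/c_c = 1330/6812 = 0.1953.

0.195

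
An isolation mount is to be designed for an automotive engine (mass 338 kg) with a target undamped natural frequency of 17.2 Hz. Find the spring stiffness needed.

3950000 N/m

ω_n = 2πf_n = 2π × 17.2 = 108.1 rad/s.
k = m·ω_n² = 338 × 108.1² = 338 × 11680 = 3948000 N/m.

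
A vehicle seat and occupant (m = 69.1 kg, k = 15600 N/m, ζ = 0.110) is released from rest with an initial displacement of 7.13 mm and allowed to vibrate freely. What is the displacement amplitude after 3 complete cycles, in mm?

Logarithmic decrement δ = 2πζ/√(1 − ζ²) = 2π × 0.1100/√(1 − 0.0121) = 0.6954.
After n cycles, x_n/x₀ = e^(−nδ), so x_3 = 7.13 × e^(−3 × 0.6954) = 7.13 × 0.1242 = 0.8853 mm.

0.885 mm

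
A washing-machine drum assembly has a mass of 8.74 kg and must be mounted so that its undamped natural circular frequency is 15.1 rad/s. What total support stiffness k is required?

k = m·ω_n² = 8.74 × 15.10² = 8.74 × 228.0 = 1993 N/m.

1990 N/m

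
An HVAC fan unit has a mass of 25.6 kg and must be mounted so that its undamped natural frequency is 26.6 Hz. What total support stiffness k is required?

715000 N/m

ω_n = 2πf_n = 2π × 26.6 = 167.1 rad/s.
k = m·ω_n² = 25.6 × 167.1² = 25.6 × 27930 = 715100 N/m.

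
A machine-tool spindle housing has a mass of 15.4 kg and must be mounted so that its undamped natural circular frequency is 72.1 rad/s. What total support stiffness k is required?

k = m·ω_n² = 15.4 × 72.10² = 15.4 × 5198 = 80060 N/m.

80100 N/m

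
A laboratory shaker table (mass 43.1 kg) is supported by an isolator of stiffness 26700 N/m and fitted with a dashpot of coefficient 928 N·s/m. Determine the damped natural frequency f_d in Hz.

ω_n = √(k/m) = √(26700/43.1) = 24.89 rad/s.
Critical damping c_c = 2√(k·m) = 2√(26700 × 43.1) = 2145 N·s/m, so ζ = c/c_c = 928/2145 = 0.4325.
ω_d = ω_n√(1 − ζ²) = 24.89 × √(1 − 0.187) = 22.44 rad/s.
f_d = ω_d/(2π) = 3.572 Hz.

3.57 Hz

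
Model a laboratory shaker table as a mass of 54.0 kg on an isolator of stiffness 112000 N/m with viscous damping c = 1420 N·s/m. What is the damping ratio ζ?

0.289

ω_n = √(k/m) = √(112000/54.0) = 45.54 rad/s.
Critical damping c_c = 2√(k·m) = 2√(112000 × 54.0) = 4919 N·s/m, so ζ = c/c_c = 1420/4919 = 0.2887.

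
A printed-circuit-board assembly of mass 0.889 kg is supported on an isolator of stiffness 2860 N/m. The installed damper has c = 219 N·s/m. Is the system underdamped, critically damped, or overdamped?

c_c = 2√(k·m) = 100.8 N·s/m; ζ = c/c_c = 219/100.8 = 2.17.
Since ζ > 1 the system is overdamped.

overdamped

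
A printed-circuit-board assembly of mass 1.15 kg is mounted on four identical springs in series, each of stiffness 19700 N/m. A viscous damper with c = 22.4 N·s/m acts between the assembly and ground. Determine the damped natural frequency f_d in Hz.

10.3 Hz

Series springs: 1/k_eq = 4/19700, so k_eq = 19700/4 = 4925 N/m.
ω_n = √(k_eq/m) = √(4925/1.15) = 65.44 rad/s.
Critical damping c_c = 2√(k_eq·m) = 2√(4925 × 1.15) = 150.5 N·s/m, so ζ = c/c_c = 22.4/150.5 = 0.1488.
ω_d = ω_n√(1 − ζ²) = 65.44 × √(1 − 0.0221) = 64.71 rad/s.
f_d = ω_d/(2π) = 10.30 Hz.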